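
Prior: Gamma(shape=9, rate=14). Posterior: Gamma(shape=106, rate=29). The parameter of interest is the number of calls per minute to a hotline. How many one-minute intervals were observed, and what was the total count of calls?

Gamma–Poisson conjugacy: posterior shape = α + Σxᵢ, posterior rate = β + n.
Matching: Σxᵢ = 106 − 9 = 97 and n = 29 − 14 = 15.

n = 15 one-minute intervals with total 97 calls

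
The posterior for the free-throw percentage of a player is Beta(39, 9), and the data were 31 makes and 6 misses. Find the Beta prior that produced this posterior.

Beta is conjugate to the binomial likelihood: posterior = Beta(a+s, b+f).
Subtract the data counts: 39−31=8, 9−6=3.

Beta(8, 3)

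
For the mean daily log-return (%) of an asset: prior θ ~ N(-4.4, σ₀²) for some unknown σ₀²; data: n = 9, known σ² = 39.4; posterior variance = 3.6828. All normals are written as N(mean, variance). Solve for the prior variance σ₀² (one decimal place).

Posterior precision equals prior precision plus data precision: 1/σ_n² = 1/σ₀² + n/σ².
So 1/σ₀² = 1/3.6828 − 9/39.4 = 0.271533 − 0.228426 = 0.043107.
Hence σ₀² = 1/0.043107 ≈ 23.2.

σ₀² = 23.2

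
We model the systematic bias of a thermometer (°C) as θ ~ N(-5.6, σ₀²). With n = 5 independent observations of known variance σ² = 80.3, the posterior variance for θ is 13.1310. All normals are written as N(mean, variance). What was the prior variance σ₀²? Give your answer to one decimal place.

σ₀² = 72.0

For the Normal–Normal model with known σ², precisions add: τ_n = τ₀ + n/σ².
So 1/σ₀² = 1/13.1310 − 5/80.3 = 0.076156 − 0.062267 = 0.013889.
Hence σ₀² = 1/0.013889 ≈ 72.0.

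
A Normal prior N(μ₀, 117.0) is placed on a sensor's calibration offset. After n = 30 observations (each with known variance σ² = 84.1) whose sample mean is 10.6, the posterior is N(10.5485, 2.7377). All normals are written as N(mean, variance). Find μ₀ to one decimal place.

The posterior mean is a precision-weighted average: μ_n = (τ₀μ₀ + τ_data·x̄)/(τ₀+τ_data), with τ₀=1/σ₀² and τ_data=n/σ².
Here τ₀ = 1/117.0 = 0.008547 and τ_data = 30/84.1 = 0.356718, so τ_n = 0.365265.
Rearranging for μ₀: μ₀ = (μ_n·τ_n − τ_data·x̄)/τ₀ = (10.5485·0.365265 − 0.356718·10.6) / 0.008547 = 0.071787/0.008547 ≈ 8.4.

μ₀ = 8.4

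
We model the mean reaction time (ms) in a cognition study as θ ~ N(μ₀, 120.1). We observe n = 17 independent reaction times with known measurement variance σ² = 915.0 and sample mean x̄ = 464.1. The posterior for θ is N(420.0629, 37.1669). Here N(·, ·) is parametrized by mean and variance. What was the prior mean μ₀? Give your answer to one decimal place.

With known observation variance, the Normal–Normal posterior has precision τ_n = τ₀ + n/σ² and mean μ_n = (τ₀μ₀ + (n/σ²)x̄)/τ_n.
Here τ₀ = 1/120.1 = 0.008326 and τ_data = 17/915.0 = 0.018579, so τ_n = 0.026905.
Rearranging for μ₀: μ₀ = (μ_n·τ_n − τ_data·x̄)/τ₀ = (420.0629·0.026905 − 0.018579·464.1) / 0.008326 = 2.679278/0.008326 ≈ 321.8.

μ₀ = 321.8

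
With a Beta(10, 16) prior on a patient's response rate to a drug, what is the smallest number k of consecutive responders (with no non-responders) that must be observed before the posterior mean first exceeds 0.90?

After k responders and 0 non-responders the posterior is Beta(10+k, 16), with mean (10+k)/(10+16+k).
Set (10+k)/(26+k) > 0.90 and solve: k > (0.90·26 − 10)/(1 − 0.90) = 134.000.
The smallest integer exceeding 134.000 is 135.

k = 135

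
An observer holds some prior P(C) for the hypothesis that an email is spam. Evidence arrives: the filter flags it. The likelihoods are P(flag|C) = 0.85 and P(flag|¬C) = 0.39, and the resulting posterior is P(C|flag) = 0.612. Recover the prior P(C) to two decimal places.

Bayes' rule in odds form gives O(C|E) = O(C)·[P(E|C)/P(E|¬C)], hence O(C) = O(C|E)/LR.
Posterior odds = 0.612/(1−0.612) = 1.5773. LR = 0.85/0.39 = 2.1795.
Prior odds = 1.5773/2.1795 = 0.7237, so P(C) = 0.7237/(1+0.7237) ≈ 0.42.

P(C) = 0.42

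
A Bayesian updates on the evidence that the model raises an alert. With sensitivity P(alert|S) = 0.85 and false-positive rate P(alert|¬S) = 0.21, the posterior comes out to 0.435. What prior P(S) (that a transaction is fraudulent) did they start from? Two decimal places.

P(S) = 0.16

Bayes' rule in odds form gives O(S|E) = O(S)·[P(E|S)/P(E|¬S)], hence O(S) = O(S|E)/LR.
Posterior odds = 0.435/(1−0.435) = 0.7699. LR = 0.85/0.21 = 4.0476.
Prior odds = 0.7699/4.0476 = 0.1902, so P(S) = 0.1902/(1+0.1902) ≈ 0.16.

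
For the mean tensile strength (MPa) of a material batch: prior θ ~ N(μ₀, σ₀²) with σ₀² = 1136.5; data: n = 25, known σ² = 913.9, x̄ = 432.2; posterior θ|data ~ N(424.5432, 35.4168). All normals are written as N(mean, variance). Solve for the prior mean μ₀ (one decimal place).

With known observation variance, the Normal–Normal posterior has precision τ_n = τ₀ + n/σ² and mean μ_n = (τ₀μ₀ + (n/σ²)x̄)/τ_n.
Here τ₀ = 1/1136.5 = 0.000880 and τ_data = 25/913.9 = 0.027355, so τ_n = 0.028235.
Rearranging for μ₀: μ₀ = (μ_n·τ_n − τ_data·x̄)/τ₀ = (424.5432·0.028235 − 0.027355·432.2) / 0.000880 = 0.164146/0.000880 ≈ 186.5.

μ₀ = 186.5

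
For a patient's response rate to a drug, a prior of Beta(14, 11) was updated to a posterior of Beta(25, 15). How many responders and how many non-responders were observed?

11 responders and 4 non-responders

Beta is conjugate to the binomial likelihood: posterior = Beta(α+s, β+f).
So s = 25 − 14 = 11 and f = 15 − 11 = 4.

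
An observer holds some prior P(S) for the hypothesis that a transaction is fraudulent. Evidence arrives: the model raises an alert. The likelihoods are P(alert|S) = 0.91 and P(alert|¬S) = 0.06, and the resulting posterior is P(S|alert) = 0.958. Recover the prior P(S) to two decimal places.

P(S) = 0.60

In odds form, posterior odds = prior odds × likelihood ratio, so prior odds = posterior odds ÷ LR.
Posterior odds = 0.958/(1−0.958) = 22.8095. LR = 0.91/0.06 = 15.1667.
Prior odds = 22.8095/15.1667 = 1.5039, so P(S) = 1.5039/(1+1.5039) ≈ 0.60.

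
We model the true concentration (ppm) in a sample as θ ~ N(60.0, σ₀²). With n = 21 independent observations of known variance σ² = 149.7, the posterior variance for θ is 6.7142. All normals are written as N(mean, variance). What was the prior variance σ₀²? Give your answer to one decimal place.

For the Normal–Normal model with known σ², precisions add: τ_n = τ₀ + n/σ².
So 1/σ₀² = 1/6.7142 − 21/149.7 = 0.148938 − 0.140281 = 0.008657.
Hence σ₀² = 1/0.008657 ≈ 115.5.

σ₀² = 115.5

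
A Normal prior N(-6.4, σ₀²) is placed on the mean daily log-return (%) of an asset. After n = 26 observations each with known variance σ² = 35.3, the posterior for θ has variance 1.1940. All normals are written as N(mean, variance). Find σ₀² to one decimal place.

σ₀² = 9.9

For the Normal–Normal model with known σ², precisions add: τ_n = τ₀ + n/σ².
So 1/σ₀² = 1/1.1940 − 26/35.3 = 0.837521 − 0.736544 = 0.100977.
Hence σ₀² = 1/0.100977 ≈ 9.9.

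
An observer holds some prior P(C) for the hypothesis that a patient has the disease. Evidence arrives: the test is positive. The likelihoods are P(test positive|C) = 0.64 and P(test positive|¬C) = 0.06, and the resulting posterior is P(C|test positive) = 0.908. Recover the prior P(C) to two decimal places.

P(C) = 0.48

In odds form, posterior odds = prior odds × likelihood ratio, so prior odds = posterior odds ÷ LR.
Posterior odds = 0.908/(1−0.908) = 9.8696. LR = 0.64/0.06 = 10.6667.
Prior odds = 9.8696/10.6667 = 0.9253, so P(C) = 0.9253/(1+0.9253) ≈ 0.48.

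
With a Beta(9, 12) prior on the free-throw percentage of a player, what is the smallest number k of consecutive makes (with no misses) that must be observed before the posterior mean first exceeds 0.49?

After k makes and 0 misses the posterior is Beta(9+k, 12), with mean (9+k)/(9+12+k).
Set (9+k)/(21+k) > 0.49 and solve: k > (0.49·21 − 9)/(1 − 0.49) = 2.529.
The smallest integer exceeding 2.529 is 3, and checking k=3: (12)/(24) = 0.5000 > 0.49.

k = 3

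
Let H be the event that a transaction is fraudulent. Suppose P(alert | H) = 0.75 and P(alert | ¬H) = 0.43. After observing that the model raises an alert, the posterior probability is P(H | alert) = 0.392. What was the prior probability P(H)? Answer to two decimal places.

P(H) = 0.27

In odds form, posterior odds = prior odds × likelihood ratio, so prior odds = posterior odds ÷ LR.
Posterior odds = 0.392/(1−0.392) = 0.6447. LR = 0.75/0.43 = 1.7442.
Prior odds = 0.6447/1.7442 = 0.3696, so P(H) = 0.3696/(1+0.3696) ≈ 0.27.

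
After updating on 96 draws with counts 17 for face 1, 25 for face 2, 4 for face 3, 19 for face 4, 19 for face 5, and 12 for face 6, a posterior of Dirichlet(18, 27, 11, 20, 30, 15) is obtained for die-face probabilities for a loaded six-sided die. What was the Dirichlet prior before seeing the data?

For a Dirichlet(α) prior with multinomial counts c, the posterior is Dirichlet(α + c) componentwise.
Subtract each count from the matching posterior parameter: 18−17=1, 27−25=2, 11−4=7, 20−19=1, 30−19=11, 15−12=3.

Dirichlet(1, 2, 7, 1, 11, 3)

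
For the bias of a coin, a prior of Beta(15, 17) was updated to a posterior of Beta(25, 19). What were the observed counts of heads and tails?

10 heads and 2 tails

A Beta(a, b) prior with s successes and f failures in binomial data gives a Beta(a+s, b+f) posterior.
So s = 25 − 15 = 10 and f = 19 − 17 = 2.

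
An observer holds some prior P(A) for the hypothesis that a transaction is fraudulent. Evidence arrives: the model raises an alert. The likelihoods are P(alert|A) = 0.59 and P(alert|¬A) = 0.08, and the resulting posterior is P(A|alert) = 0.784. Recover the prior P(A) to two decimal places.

In odds form, posterior odds = prior odds × likelihood ratio, so prior odds = posterior odds ÷ LR.
Posterior odds = 0.784/(1−0.784) = 3.6296. LR = 0.59/0.08 = 7.3750.
Prior odds = 3.6296/7.3750 = 0.4921, so P(A) = 0.4921/(1+0.4921) ≈ 0.33.

P(A) = 0.33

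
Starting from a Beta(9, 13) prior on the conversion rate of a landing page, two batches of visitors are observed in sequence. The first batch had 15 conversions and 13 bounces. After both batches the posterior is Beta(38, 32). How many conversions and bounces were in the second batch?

14 conversions and 6 bounces

Sequential conjugate updates are equivalent to a single update on the pooled data, so total successes = posterior α − prior α and total failures = posterior β − prior β.
Total across both batches: 38−9=29 conversions, 32−13=19 bounces.
Subtract the first batch: 29−15=14 conversions and 19−13=6 bounces.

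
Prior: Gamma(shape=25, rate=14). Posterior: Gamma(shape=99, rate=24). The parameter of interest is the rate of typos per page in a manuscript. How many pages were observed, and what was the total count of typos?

A Gamma(α, β) prior (rate parametrization) on a Poisson rate with n observations summing to S gives posterior Gamma(α+S, β+n).
Matching: Σxᵢ = 99 − 25 = 74 and n = 24 − 14 = 10.

n = 10 pages with total 74 typos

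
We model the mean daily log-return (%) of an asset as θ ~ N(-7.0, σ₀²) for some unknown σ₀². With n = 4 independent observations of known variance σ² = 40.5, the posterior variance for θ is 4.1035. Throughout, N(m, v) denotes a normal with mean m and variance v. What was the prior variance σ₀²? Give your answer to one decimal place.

σ₀² = 6.9

Posterior precision equals prior precision plus data precision: 1/σ_n² = 1/σ₀² + n/σ².
So 1/σ₀² = 1/4.1035 − 4/40.5 = 0.243694 − 0.098765 = 0.144929.
Hence σ₀² = 1/0.144929 ≈ 6.9.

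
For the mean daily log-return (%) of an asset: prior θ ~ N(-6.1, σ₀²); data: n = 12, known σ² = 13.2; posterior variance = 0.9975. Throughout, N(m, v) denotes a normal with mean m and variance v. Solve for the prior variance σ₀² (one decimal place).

σ₀² = 10.7

For the Normal–Normal model with known σ², precisions add: τ_n = τ₀ + n/σ².
So 1/σ₀² = 1/0.9975 − 12/13.2 = 1.002506 − 0.909091 = 0.093415.
Hence σ₀² = 1/0.093415 ≈ 10.7.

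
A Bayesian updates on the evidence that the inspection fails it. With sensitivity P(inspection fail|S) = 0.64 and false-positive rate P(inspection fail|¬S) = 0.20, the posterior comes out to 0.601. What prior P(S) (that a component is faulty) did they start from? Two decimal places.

Bayes' rule in odds form gives O(S|E) = O(S)·[P(E|S)/P(E|¬S)], hence O(S) = O(S|E)/LR.
Posterior odds = 0.601/(1−0.601) = 1.5063. LR = 0.64/0.20 = 3.2000.
Prior odds = 1.5063/3.2000 = 0.4707, so P(S) = 0.4707/(1+0.4707) ≈ 0.32.

P(S) = 0.32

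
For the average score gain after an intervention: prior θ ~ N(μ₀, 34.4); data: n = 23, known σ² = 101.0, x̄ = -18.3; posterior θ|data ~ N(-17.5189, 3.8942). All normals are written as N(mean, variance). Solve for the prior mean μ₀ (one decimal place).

μ₀ = -11.4

The posterior mean is a precision-weighted average: μ_n = (τ₀μ₀ + τ_data·x̄)/(τ₀+τ_data), with τ₀=1/σ₀² and τ_data=n/σ².
Here τ₀ = 1/34.4 = 0.029070 and τ_data = 23/101.0 = 0.227723, so τ_n = 0.256793.
Rearranging for μ₀: μ₀ = (μ_n·τ_n − τ_data·x̄)/τ₀ = (-17.5189·0.256793 − 0.227723·-18.3) / 0.029070 = -0.331400/0.029070 ≈ -11.4.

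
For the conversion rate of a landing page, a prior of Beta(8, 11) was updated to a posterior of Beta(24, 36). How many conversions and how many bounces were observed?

16 conversions and 25 bounces

Under Beta–binomial conjugacy the posterior parameters are (a+s, b+f).
So s = 24 − 8 = 16 and f = 36 − 11 = 25.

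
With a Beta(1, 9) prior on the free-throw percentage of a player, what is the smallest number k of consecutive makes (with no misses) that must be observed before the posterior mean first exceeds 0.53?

After k makes and 0 misses the posterior is Beta(1+k, 9), with mean (1+k)/(1+9+k).
Set (1+k)/(10+k) > 0.53 and solve: k > (0.53·10 − 1)/(1 − 0.53) = 9.149.
The smallest integer exceeding 9.149 is 10, and checking k=10: (11)/(20) = 0.5500 > 0.53.

k = 10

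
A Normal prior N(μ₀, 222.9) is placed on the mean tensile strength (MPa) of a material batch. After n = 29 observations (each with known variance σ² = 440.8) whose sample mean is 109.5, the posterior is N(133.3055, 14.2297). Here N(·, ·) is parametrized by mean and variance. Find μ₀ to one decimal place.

μ₀ = 482.4

With known observation variance, the Normal–Normal posterior has precision τ_n = τ₀ + n/σ² and mean μ_n = (τ₀μ₀ + (n/σ²)x̄)/τ_n.
Here τ₀ = 1/222.9 = 0.004486 and τ_data = 29/440.8 = 0.065789, so τ_n = 0.070275.
Rearranging for μ₀: μ₀ = (μ_n·τ_n − τ_data·x̄)/τ₀ = (133.3055·0.070275 − 0.065789·109.5) / 0.004486 = 2.164149/0.004486 ≈ 482.4.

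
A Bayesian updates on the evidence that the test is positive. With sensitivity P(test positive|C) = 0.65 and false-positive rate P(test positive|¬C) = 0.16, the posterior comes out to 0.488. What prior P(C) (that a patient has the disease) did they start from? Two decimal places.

P(C) = 0.19

In odds form, posterior odds = prior odds × likelihood ratio, so prior odds = posterior odds ÷ LR.
Posterior odds = 0.488/(1−0.488) = 0.9531. LR = 0.65/0.16 = 4.0625.
Prior odds = 0.9531/4.0625 = 0.2346, so P(C) = 0.2346/(1+0.2346) ≈ 0.19.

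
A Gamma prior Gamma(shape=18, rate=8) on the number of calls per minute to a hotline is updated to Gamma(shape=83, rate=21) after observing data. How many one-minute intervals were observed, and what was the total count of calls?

Gamma–Poisson conjugacy: posterior shape = α + Σxᵢ, posterior rate = β + n.
Matching: Σxᵢ = 83 − 18 = 65 and n = 21 − 8 = 13.

n = 13 one-minute intervals with total 65 calls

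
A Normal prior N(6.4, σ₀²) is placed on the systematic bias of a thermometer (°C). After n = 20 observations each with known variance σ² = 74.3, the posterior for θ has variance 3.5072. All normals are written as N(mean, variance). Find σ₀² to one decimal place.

Posterior precision equals prior precision plus data precision: 1/σ_n² = 1/σ₀² + n/σ².
So 1/σ₀² = 1/3.5072 − 20/74.3 = 0.285128 − 0.269179 = 0.015949.
Hence σ₀² = 1/0.015949 ≈ 62.7.

σ₀² = 62.7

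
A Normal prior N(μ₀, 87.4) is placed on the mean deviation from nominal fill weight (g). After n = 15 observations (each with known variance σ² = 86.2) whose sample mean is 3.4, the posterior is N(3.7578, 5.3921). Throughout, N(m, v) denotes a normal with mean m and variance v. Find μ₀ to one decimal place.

The posterior mean is a precision-weighted average: μ_n = (τ₀μ₀ + τ_data·x̄)/(τ₀+τ_data), with τ₀=1/σ₀² and τ_data=n/σ².
Here τ₀ = 1/87.4 = 0.011442 and τ_data = 15/86.2 = 0.174014, so τ_n = 0.185456.
Rearranging for μ₀: μ₀ = (μ_n·τ_n − τ_data·x̄)/τ₀ = (3.7578·0.185456 − 0.174014·3.4) / 0.011442 = 0.105259/0.011442 ≈ 9.2.

μ₀ = 9.2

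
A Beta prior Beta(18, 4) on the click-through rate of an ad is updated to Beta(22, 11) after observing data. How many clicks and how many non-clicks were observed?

Beta is conjugate to the binomial likelihood: posterior = Beta(a+s, b+f).
So s = 22 − 18 = 4 and f = 11 − 4 = 7.

4 clicks and 7 non-clicks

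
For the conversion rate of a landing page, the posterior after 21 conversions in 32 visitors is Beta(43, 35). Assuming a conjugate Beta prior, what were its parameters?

Beta is conjugate to the binomial likelihood: posterior = Beta(a+s, b+f).
Subtract the data counts: 43−21=22, 35−11=24.

Beta(22, 24)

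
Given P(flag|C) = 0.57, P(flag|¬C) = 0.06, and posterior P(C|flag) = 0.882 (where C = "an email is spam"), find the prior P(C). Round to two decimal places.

In odds form, posterior odds = prior odds × likelihood ratio, so prior odds = posterior odds ÷ LR.
Posterior odds = 0.882/(1−0.882) = 7.4746. LR = 0.57/0.06 = 9.5000.
Prior odds = 7.4746/9.5000 = 0.7868, so P(C) = 0.7868/(1+0.7868) ≈ 0.44.

P(C) = 0.44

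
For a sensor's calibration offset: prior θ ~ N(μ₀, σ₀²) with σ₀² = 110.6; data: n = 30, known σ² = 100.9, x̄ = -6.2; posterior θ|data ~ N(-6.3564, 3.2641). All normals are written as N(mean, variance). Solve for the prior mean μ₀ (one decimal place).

With known observation variance, the Normal–Normal posterior has precision τ_n = τ₀ + n/σ² and mean μ_n = (τ₀μ₀ + (n/σ²)x̄)/τ_n.
Here τ₀ = 1/110.6 = 0.009042 and τ_data = 30/100.9 = 0.297324, so τ_n = 0.306366.
Rearranging for μ₀: μ₀ = (μ_n·τ_n − τ_data·x̄)/τ₀ = (-6.3564·0.306366 − 0.297324·-6.2) / 0.009042 = -0.103976/0.009042 ≈ -11.5.

μ₀ = -11.5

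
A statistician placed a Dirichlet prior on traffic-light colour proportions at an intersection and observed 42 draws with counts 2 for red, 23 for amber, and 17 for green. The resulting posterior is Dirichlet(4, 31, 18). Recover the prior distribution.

For a Dirichlet(α) prior with multinomial counts c, the posterior is Dirichlet(α + c) componentwise.
Subtract each count from the matching posterior parameter: 4−2=2, 31−23=8, 18−17=1.

Dirichlet(2, 8, 1)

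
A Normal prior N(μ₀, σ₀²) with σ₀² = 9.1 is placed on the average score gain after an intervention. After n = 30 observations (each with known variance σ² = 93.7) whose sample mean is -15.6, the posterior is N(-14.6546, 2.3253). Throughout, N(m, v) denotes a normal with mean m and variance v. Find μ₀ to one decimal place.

The posterior mean is a precision-weighted average: μ_n = (τ₀μ₀ + τ_data·x̄)/(τ₀+τ_data), with τ₀=1/σ₀² and τ_data=n/σ².
Here τ₀ = 1/9.1 = 0.109890 and τ_data = 30/93.7 = 0.320171, so τ_n = 0.430061.
Rearranging for μ₀: μ₀ = (μ_n·τ_n − τ_data·x̄)/τ₀ = (-14.6546·0.430061 − 0.320171·-15.6) / 0.109890 = -1.307704/0.109890 ≈ -11.9.

μ₀ = -11.9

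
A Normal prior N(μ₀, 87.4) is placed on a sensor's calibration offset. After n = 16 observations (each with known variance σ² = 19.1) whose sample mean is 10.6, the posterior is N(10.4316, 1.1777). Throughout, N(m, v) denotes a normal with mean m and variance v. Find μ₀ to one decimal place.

μ₀ = -1.9

The posterior mean is a precision-weighted average: μ_n = (τ₀μ₀ + τ_data·x̄)/(τ₀+τ_data), with τ₀=1/σ₀² and τ_data=n/σ².
Here τ₀ = 1/87.4 = 0.011442 and τ_data = 16/19.1 = 0.837696, so τ_n = 0.849138.
Rearranging for μ₀: μ₀ = (μ_n·τ_n − τ_data·x̄)/τ₀ = (10.4316·0.849138 − 0.837696·10.6) / 0.011442 = -0.021710/0.011442 ≈ -1.9.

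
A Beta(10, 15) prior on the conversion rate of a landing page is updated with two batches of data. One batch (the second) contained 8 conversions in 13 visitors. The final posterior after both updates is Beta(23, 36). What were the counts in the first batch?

Because Beta–binomial updating is additive in the counts, the combined data contributed (α_post−α_prior, β_post−β_prior) successes and failures.
Total across both batches: 23−10=13 conversions, 36−15=21 bounces.
Subtract the second batch: 13−8=5 conversions and 21−5=16 bounces.

5 conversions and 16 bounces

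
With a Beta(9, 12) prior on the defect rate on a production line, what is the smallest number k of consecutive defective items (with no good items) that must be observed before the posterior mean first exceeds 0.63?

k = 12

After k defective items and 0 good items the posterior is Beta(9+k, 12), with mean (9+k)/(9+12+k).
Set (9+k)/(21+k) > 0.63 and solve: k > (0.63·21 − 9)/(1 − 0.63) = 11.432.
The smallest integer exceeding 11.432 is 12, and checking k=12: (21)/(33) = 0.6364 > 0.63.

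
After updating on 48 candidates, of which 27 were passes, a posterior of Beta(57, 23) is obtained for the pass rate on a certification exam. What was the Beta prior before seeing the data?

A Beta(α, β) prior with s successes and f failures in binomial data gives a Beta(α+s, β+f) posterior.
So α = 57 − 27 = 30 and β = 23 − 21 = 2.

Beta(30, 2)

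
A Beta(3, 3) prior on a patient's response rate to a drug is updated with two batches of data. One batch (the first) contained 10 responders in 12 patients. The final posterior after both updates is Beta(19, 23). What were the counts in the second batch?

Because Beta–binomial updating is additive in the counts, the combined data contributed (α_post−α_prior, β_post−β_prior) successes and failures.
Total across both batches: 19−3=16 responders, 23−3=20 non-responders.
Subtract the first batch: 16−10=6 responders and 20−2=18 non-responders.

6 responders and 18 non-responders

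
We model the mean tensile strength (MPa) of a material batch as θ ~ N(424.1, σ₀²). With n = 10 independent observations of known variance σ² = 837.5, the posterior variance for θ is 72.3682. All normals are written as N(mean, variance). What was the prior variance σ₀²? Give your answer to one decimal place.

For the Normal–Normal model with known σ², precisions add: τ_n = τ₀ + n/σ².
So 1/σ₀² = 1/72.3682 − 10/837.5 = 0.013818 − 0.011940 = 0.001878.
Hence σ₀² = 1/0.001878 ≈ 532.5.

σ₀² = 532.5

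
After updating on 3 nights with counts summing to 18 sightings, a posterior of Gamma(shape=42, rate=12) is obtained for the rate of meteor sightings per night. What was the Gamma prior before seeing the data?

A Gamma(α, β) prior (rate parametrization) on a Poisson rate with n observations summing to S gives posterior Gamma(α+S, β+n).
So α = 42 − 18 = 24 and β = 12 − 3 = 9.

Gamma(shape=24, rate=9)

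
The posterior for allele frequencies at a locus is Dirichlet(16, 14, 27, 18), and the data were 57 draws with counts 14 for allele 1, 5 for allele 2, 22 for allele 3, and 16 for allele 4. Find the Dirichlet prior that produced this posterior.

Dirichlet(2, 9, 5, 2)

For a Dirichlet(α) prior with multinomial counts c, the posterior is Dirichlet(α + c) componentwise.
Subtract each count from the matching posterior parameter: 16−14=2, 14−5=9, 27−22=5, 18−16=2.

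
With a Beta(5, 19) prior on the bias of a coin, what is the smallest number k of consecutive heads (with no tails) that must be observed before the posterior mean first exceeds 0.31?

k = 4

After k heads and 0 tails the posterior is Beta(5+k, 19), with mean (5+k)/(5+19+k).
Set (5+k)/(24+k) > 0.31 and solve: k > (0.31·24 − 5)/(1 − 0.31) = 3.536.
The smallest integer exceeding 3.536 is 4.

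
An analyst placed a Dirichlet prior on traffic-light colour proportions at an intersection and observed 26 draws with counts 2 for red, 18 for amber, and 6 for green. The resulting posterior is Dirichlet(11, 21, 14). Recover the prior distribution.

For a Dirichlet(α) prior with multinomial counts c, the posterior is Dirichlet(α + c) componentwise.
Subtract each count from the matching posterior parameter: 11−2=9, 21−18=3, 14−6=8.

Dirichlet(9, 3, 8)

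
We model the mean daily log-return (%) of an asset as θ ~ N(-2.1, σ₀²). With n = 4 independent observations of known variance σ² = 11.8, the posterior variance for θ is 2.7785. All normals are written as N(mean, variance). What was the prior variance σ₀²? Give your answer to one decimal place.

Posterior precision equals prior precision plus data precision: 1/σ_n² = 1/σ₀² + n/σ².
So 1/σ₀² = 1/2.7785 − 4/11.8 = 0.359906 − 0.338983 = 0.020923.
Hence σ₀² = 1/0.020923 ≈ 47.8.

σ₀² = 47.8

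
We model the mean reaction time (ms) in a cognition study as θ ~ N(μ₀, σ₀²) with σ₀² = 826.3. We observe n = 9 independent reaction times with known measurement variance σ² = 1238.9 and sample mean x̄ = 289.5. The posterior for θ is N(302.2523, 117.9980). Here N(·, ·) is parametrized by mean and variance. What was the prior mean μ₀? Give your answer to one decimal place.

With known observation variance, the Normal–Normal posterior has precision τ_n = τ₀ + n/σ² and mean μ_n = (τ₀μ₀ + (n/σ²)x̄)/τ_n.
Here τ₀ = 1/826.3 = 0.001210 and τ_data = 9/1238.9 = 0.007265, so τ_n = 0.008475.
Rearranging for μ₀: μ₀ = (μ_n·τ_n − τ_data·x̄)/τ₀ = (302.2523·0.008475 − 0.007265·289.5) / 0.001210 = 0.458371/0.001210 ≈ 378.8.

μ₀ = 378.8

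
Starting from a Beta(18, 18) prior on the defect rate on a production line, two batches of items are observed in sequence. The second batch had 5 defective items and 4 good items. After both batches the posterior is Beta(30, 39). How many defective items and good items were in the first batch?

7 defective items and 17 good items

Because Beta–binomial updating is additive in the counts, the combined data contributed (α_post−α_prior, β_post−β_prior) successes and failures.
Total across both batches: 30−18=12 defective items, 39−18=21 good items.
Subtract the second batch: 12−5=7 defective items and 21−4=17 good items.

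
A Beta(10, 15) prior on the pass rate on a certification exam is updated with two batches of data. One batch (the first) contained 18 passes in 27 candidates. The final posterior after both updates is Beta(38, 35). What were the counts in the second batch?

Because Beta–binomial updating is additive in the counts, the combined data contributed (α_post−α_prior, β_post−β_prior) successes and failures.
Total across both batches: 38−10=28 passes, 35−15=20 failures.
Subtract the first batch: 28−18=10 passes and 20−9=11 failures.

10 passes and 11 failures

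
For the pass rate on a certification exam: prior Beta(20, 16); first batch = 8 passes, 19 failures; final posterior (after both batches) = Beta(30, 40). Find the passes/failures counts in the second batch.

Because Beta–binomial updating is additive in the counts, the combined data contributed (α_post−α_prior, β_post−β_prior) successes and failures.
Total across both batches: 30−20=10 passes, 40−16=24 failures.
Subtract the first batch: 10−8=2 passes and 24−19=5 failures.

2 passes and 5 failures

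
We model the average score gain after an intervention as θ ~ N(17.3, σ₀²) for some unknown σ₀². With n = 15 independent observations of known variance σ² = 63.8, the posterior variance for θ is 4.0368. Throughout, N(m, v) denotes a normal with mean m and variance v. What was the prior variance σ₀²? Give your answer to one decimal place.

For the Normal–Normal model with known σ², precisions add: τ_n = τ₀ + n/σ².
So 1/σ₀² = 1/4.0368 − 15/63.8 = 0.247721 − 0.235110 = 0.012611.
Hence σ₀² = 1/0.012611 ≈ 79.3.

σ₀² = 79.3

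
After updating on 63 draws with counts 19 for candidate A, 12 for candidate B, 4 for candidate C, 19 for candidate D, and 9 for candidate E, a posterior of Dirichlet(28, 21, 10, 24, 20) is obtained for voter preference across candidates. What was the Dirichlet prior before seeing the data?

For a Dirichlet(α) prior with multinomial counts c, the posterior is Dirichlet(α + c) componentwise.
Subtract each count from the matching posterior parameter: 28−19=9, 21−12=9, 10−4=6, 24−19=5, 20−9=11.

Dirichlet(9, 9, 6, 5, 11)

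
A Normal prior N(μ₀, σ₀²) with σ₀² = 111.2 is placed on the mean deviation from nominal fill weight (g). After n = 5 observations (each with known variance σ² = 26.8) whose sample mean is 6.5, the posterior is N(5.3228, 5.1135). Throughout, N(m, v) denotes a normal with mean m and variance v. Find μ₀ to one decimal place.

The posterior mean is a precision-weighted average: μ_n = (τ₀μ₀ + τ_data·x̄)/(τ₀+τ_data), with τ₀=1/σ₀² and τ_data=n/σ².
Here τ₀ = 1/111.2 = 0.008993 and τ_data = 5/26.8 = 0.186567, so τ_n = 0.195560.
Rearranging for μ₀: μ₀ = (μ_n·τ_n − τ_data·x̄)/τ₀ = (5.3228·0.195560 − 0.186567·6.5) / 0.008993 = -0.171759/0.008993 ≈ -19.1.

μ₀ = -19.1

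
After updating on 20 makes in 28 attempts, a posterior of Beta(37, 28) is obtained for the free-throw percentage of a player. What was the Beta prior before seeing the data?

Under Beta–binomial conjugacy the posterior parameters are (α+s, β+f).
So α = 37 − 20 = 17 and β = 28 − 8 = 20.

Beta(17, 20)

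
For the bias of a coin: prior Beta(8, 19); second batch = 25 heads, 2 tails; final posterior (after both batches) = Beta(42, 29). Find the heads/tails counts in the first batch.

Because Beta–binomial updating is additive in the counts, the combined data contributed (α_post−α_prior, β_post−β_prior) successes and failures.
Total across both batches: 42−8=34 heads, 29−19=10 tails.
Subtract the second batch: 34−25=9 heads and 10−2=8 tails.

9 heads and 8 tails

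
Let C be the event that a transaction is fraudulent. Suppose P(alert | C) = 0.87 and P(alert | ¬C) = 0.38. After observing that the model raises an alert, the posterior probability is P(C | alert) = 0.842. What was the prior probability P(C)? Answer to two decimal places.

Bayes' rule in odds form gives O(C|E) = O(C)·[P(E|C)/P(E|¬C)], hence O(C) = O(C|E)/LR.
Posterior odds = 0.842/(1−0.842) = 5.3291. LR = 0.87/0.38 = 2.2895.
Prior odds = 5.3291/2.2895 = 2.3276, so P(C) = 2.3276/(1+2.3276) ≈ 0.70.

P(C) = 0.70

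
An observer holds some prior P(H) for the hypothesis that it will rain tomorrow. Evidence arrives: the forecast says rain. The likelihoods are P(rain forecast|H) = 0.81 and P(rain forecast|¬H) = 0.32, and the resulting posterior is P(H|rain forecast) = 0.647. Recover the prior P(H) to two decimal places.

P(H) = 0.42

Bayes' rule in odds form gives O(H|E) = O(H)·[P(E|H)/P(E|¬H)], hence O(H) = O(H|E)/LR.
Posterior odds = 0.647/(1−0.647) = 1.8329. LR = 0.81/0.32 = 2.5312.
Prior odds = 1.8329/2.5312 = 0.7241, so P(H) = 0.7241/(1+0.7241) ≈ 0.42.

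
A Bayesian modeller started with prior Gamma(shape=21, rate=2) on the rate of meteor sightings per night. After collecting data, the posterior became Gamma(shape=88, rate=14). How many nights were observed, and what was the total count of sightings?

A Gamma(α, β) prior (rate parametrization) on a Poisson rate with n observations summing to S gives posterior Gamma(α+S, β+n).
Matching: Σxᵢ = 88 − 21 = 67 and n = 14 − 2 = 12.

n = 12 nights with total 67 sightings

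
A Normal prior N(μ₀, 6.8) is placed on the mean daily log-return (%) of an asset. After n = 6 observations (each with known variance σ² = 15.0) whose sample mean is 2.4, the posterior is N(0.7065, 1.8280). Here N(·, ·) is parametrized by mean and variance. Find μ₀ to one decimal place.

μ₀ = -3.9

With known observation variance, the Normal–Normal posterior has precision τ_n = τ₀ + n/σ² and mean μ_n = (τ₀μ₀ + (n/σ²)x̄)/τ_n.
Here τ₀ = 1/6.8 = 0.147059 and τ_data = 6/15.0 = 0.400000, so τ_n = 0.547059.
Rearranging for μ₀: μ₀ = (μ_n·τ_n − τ_data·x̄)/τ₀ = (0.7065·0.547059 − 0.400000·2.4) / 0.147059 = -0.573503/0.147059 ≈ -3.9.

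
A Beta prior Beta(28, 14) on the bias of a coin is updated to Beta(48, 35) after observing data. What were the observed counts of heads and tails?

Under Beta–binomial conjugacy the posterior parameters are (α+s, β+f).
Match parameters: s=48−28=20, f=35−14=21.

20 heads and 21 tails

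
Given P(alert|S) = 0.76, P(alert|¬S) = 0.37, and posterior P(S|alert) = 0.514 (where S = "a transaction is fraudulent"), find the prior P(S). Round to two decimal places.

P(S) = 0.34

In odds form, posterior odds = prior odds × likelihood ratio, so prior odds = posterior odds ÷ LR.
Posterior odds = 0.514/(1−0.514) = 1.0576. LR = 0.76/0.37 = 2.0541.
Prior odds = 1.0576/2.0541 = 0.5149, so P(S) = 0.5149/(1+0.5149) ≈ 0.34.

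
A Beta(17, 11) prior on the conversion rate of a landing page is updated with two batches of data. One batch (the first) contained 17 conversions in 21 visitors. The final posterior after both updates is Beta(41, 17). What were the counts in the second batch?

Because Beta–binomial updating is additive in the counts, the combined data contributed (α_post−α_prior, β_post−β_prior) successes and failures.
Total across both batches: 41−17=24 conversions, 17−11=6 bounces.
Subtract the first batch: 24−17=7 conversions and 6−4=2 bounces.

7 conversions and 2 bounces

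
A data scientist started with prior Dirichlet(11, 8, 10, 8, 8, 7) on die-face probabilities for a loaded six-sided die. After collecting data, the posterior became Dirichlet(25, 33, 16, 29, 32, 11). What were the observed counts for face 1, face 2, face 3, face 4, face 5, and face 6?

counts (14, 25, 6, 21, 24, 4)

For a Dirichlet(α) prior with multinomial counts c, the posterior is Dirichlet(α + c) componentwise.
Counts are posterior − prior componentwise: 25−11=14, 33−8=25, 16−10=6, 29−8=21, 32−8=24, 11−7=4.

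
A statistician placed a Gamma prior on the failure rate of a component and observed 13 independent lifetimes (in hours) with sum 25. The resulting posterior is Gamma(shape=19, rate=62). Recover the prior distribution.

Gamma(shape=6, rate=37)

Gamma–exponential conjugacy: posterior shape = α + n, posterior rate = β + Σtᵢ.
So α = 19 − 13 = 6 and β = 62 − 25 = 37.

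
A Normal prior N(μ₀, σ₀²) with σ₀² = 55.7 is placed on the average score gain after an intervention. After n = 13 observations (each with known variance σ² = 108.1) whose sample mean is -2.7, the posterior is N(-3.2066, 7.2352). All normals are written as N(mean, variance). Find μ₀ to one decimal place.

μ₀ = -6.6

With known observation variance, the Normal–Normal posterior has precision τ_n = τ₀ + n/σ² and mean μ_n = (τ₀μ₀ + (n/σ²)x̄)/τ_n.
Here τ₀ = 1/55.7 = 0.017953 and τ_data = 13/108.1 = 0.120259, so τ_n = 0.138212.
Rearranging for μ₀: μ₀ = (μ_n·τ_n − τ_data·x̄)/τ₀ = (-3.2066·0.138212 − 0.120259·-2.7) / 0.017953 = -0.118491/0.017953 ≈ -6.6.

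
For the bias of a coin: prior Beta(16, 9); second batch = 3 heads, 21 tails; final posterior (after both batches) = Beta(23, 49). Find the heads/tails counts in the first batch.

4 heads and 19 tails

Sequential conjugate updates are equivalent to a single update on the pooled data, so total successes = posterior α − prior α and total failures = posterior β − prior β.
Total across both batches: 23−16=7 heads, 49−9=40 tails.
Subtract the second batch: 7−3=4 heads and 40−21=19 tails.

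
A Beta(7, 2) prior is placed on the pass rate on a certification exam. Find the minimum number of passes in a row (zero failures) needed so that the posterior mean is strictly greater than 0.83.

k = 3

After k passes and 0 failures the posterior is Beta(7+k, 2), with mean (7+k)/(7+2+k).
Set (7+k)/(9+k) > 0.83 and solve: k > (0.83·9 − 7)/(1 − 0.83) = 2.765.
The smallest integer exceeding 2.765 is 3, and checking k=3: (10)/(12) = 0.8333 > 0.83.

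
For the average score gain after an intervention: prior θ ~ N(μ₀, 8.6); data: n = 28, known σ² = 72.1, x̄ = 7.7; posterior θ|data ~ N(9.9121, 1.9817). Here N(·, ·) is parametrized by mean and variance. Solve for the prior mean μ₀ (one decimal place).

The posterior mean is a precision-weighted average: μ_n = (τ₀μ₀ + τ_data·x̄)/(τ₀+τ_data), with τ₀=1/σ₀² and τ_data=n/σ².
Here τ₀ = 1/8.6 = 0.116279 and τ_data = 28/72.1 = 0.388350, so τ_n = 0.504629.
Rearranging for μ₀: μ₀ = (μ_n·τ_n − τ_data·x̄)/τ₀ = (9.9121·0.504629 − 0.388350·7.7) / 0.116279 = 2.011638/0.116279 ≈ 17.3.

μ₀ = 17.3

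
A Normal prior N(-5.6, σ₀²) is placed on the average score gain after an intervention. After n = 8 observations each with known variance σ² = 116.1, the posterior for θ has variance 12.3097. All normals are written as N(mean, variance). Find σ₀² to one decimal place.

σ₀² = 81.1

Posterior precision equals prior precision plus data precision: 1/σ_n² = 1/σ₀² + n/σ².
So 1/σ₀² = 1/12.3097 − 8/116.1 = 0.081237 − 0.068906 = 0.012331.
Hence σ₀² = 1/0.012331 ≈ 81.1.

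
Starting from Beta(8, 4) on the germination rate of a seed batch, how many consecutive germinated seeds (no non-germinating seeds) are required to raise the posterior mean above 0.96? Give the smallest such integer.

After k germinated seeds and 0 non-germinating seeds the posterior is Beta(8+k, 4), with mean (8+k)/(8+4+k).
Set (8+k)/(12+k) > 0.96 and solve: k > (0.96·12 − 8)/(1 − 0.96) = 88.000.
The smallest integer exceeding 88.000 is 89.

k = 89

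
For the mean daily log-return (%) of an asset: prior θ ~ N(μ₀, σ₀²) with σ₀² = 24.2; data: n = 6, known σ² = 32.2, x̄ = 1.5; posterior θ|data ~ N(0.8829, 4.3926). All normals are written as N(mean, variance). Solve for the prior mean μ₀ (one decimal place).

μ₀ = -1.9

With known observation variance, the Normal–Normal posterior has precision τ_n = τ₀ + n/σ² and mean μ_n = (τ₀μ₀ + (n/σ²)x̄)/τ_n.
Here τ₀ = 1/24.2 = 0.041322 and τ_data = 6/32.2 = 0.186335, so τ_n = 0.227657.
Rearranging for μ₀: μ₀ = (μ_n·τ_n − τ_data·x̄)/τ₀ = (0.8829·0.227657 − 0.186335·1.5) / 0.041322 = -0.078504/0.041322 ≈ -1.9.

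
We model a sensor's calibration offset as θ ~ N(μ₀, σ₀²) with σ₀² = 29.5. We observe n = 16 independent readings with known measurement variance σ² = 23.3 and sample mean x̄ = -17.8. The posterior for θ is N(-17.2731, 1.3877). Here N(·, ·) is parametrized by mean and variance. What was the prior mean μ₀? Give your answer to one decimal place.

μ₀ = -6.6

The posterior mean is a precision-weighted average: μ_n = (τ₀μ₀ + τ_data·x̄)/(τ₀+τ_data), with τ₀=1/σ₀² and τ_data=n/σ².
Here τ₀ = 1/29.5 = 0.033898 and τ_data = 16/23.3 = 0.686695, so τ_n = 0.720593.
Rearranging for μ₀: μ₀ = (μ_n·τ_n − τ_data·x̄)/τ₀ = (-17.2731·0.720593 − 0.686695·-17.8) / 0.033898 = -0.223704/0.033898 ≈ -6.6.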